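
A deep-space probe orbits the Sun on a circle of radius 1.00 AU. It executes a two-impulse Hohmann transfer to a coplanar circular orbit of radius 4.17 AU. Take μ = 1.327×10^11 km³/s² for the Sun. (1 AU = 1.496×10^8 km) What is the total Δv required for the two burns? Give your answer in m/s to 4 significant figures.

Δv = 13560 m/s

In km: r₁ = 1.00 × 1.496×10^8 = 1.496×10^8 km; r₂ = 4.17 × 1.496×10^8 = 6.23832×10^8 km.
Transfer-ellipse semi-major axis a_t = (r₁ + r₂)/2 = (1.496×10^8 + 6.23832×10^8)/2 = 3.86716×10^8 km.
Circular speed at r₁: v₁ = √(μ/r₁) = √(1.327×10^11/1.496×10^8) = 29.783 km/s.
On the transfer ellipse at r₁, vis-viva gives v_p = √[μ(2/r₁ − 1/a_t)] = 37.827 km/s.
First burn Δv₁ = |v_p − v₁| = 8.044 km/s.
Circular speed at r₂: v₂ = √(μ/r₂) = 14.585 km/s.
Transfer-orbit speed at r₂: v_a = √[μ(2/r₂ − 1/a_t)] = 9.0713 km/s.
Second burn Δv₂ = |v₂ − v_a| = 5.514 km/s.
Total Δv = Δv₁ + Δv₂ = 13.56 km/s.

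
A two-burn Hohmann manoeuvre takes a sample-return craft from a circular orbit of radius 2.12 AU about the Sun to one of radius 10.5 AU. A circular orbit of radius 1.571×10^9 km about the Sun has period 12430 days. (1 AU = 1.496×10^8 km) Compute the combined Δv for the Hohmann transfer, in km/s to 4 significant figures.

Δv = 9.796 km/s

From Kepler's third law T² = 4π²r³/μ at r = 1.571×10^9 km, T = 12430 days = 12430 × 86400 s = 1.073952×10^9 s: μ = 4π²r³/T² = 1.32715×10^11 km³/s².
In km: r₁ = 2.12 × 1.496×10^8 = 3.17152×10^8 km; r₂ = 10.5 × 1.496×10^8 = 1.5708×10^9 km.
Transfer-ellipse semi-major axis a_t = (r₁ + r₂)/2 = (3.17152×10^8 + 1.5708×10^9)/2 = 9.43976×10^8 km.
At r₁ the circular-orbit speed is v₁ = √(μ/r₁) = 20.456 km/s.
Transfer-orbit speed at r₁ (vis-viva): v_p = √[μ(2/r₁ − 1/a_t)] = 26.388 km/s.
First burn Δv₁ = |v_p − v₁| = 5.932 km/s.
At r₂, v₂ = √(μ/r₂) = 9.192 km/s.
Transfer-orbit speed at r₂: v_a = √[μ(2/r₂ − 1/a_t)] = 5.328 km/s.
Second burn Δv₂ = |v₂ − v_a| = 3.864 km/s.
Δv = Δv₁ + Δv₂ = 5.932 + 3.864 = 9.796 km/s.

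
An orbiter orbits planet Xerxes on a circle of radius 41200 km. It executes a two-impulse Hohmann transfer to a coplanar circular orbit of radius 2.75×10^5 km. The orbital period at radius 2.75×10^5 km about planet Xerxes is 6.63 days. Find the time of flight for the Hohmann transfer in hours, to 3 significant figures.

From Kepler's third law T² = 4π²r³/μ at r = 2.75×10^5 km, T = 6.63 days = 6.63 × 86400 s = 5.72832×10^5 s: μ = 4π²r³/T² = 2.50209×10^6 km³/s².
The Hohmann ellipse has a_t = (r₁ + r₂)/2 = 1.581×10^5 km.
Transfer time t = π√(a_t³/μ) = π√((1.581×10^5)³ / 2.50209×10^6) = 1.249×10^5 s.
Converting: 1.249×10^5 s ÷ 3600 s/hour = 34.7 hours.

t = 34.7 hours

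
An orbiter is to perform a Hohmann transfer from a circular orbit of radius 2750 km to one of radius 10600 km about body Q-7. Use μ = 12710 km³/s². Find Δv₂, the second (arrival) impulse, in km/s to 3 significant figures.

Semi-major axis of the transfer orbit: a_t = (2750 + 10600)/2 = 6675 km.
Circular speed at r = 10600 km: v_c = √(μ/r) = 1.095 km/s.
Transfer-orbit speed at the same r (vis-viva, a = a_t): v_t = √[μ(2/r − 1/a_t)] = 0.7028 km/s.
Δv₂ = |v_t − v_c| = |0.7028 − 1.095| = 0.3922 km/s.

Δv₂ = 0.392 km/s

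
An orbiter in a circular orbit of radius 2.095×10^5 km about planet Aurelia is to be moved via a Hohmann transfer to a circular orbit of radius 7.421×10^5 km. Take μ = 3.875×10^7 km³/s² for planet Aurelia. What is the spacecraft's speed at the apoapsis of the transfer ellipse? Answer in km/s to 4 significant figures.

Transfer-ellipse semi-major axis a_t = (r₁ + r₂)/2 = (2.095×10^5 + 7.421×10^5)/2 = 4.758×10^5 km.
The apoapsis of the transfer ellipse is at r = 7.421×10^5 km.
Vis-viva: v = √[μ(2/r − 1/a_t)] = √[3.875×10^7 × (2/7.421×10^5 − 1/4.758×10^5)] = 4.795 km/s.

v = 4.795 km/s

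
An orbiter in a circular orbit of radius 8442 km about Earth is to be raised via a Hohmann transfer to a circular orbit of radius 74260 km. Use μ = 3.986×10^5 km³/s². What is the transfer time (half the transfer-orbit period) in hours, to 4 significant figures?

t = 11.62 hours

Semi-major axis of the transfer orbit: a_t = (8442 + 74260)/2 = 41351 km.
Transfer time t = π√(a_t³/μ) = π√((41351)³ / 3.986×10^5) = 41840 s.
Converting: 41840 s ÷ 3600 s/hour = 11.62 hours.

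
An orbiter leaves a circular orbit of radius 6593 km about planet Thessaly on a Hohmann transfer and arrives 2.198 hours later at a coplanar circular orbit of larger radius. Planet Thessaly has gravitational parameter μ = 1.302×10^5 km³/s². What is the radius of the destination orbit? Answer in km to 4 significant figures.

Transfer time t = 2.198 hours = 7912.8 s, and t = π√(a_t³/μ).
So a_t = (μ t²/π²)^(1/3) = (1.302×10^5 × (7912.8)² / π²)^(1/3) = 9382.6 km.
Since a_t = (r₁ + r₂)/2, r₂ = 2a_t − r₁ = 2×9382.6 − 6593 = 12172.2 km.

r₂ = 12170 km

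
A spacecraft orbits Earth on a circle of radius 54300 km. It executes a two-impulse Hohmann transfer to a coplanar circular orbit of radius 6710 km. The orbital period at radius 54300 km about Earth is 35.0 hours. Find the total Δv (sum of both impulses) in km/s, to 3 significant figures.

Δv = 4.01 km/s

From Kepler's third law T² = 4π²r³/μ at r = 54300 km, T = 35.0 hours = 35.0 × 3600 s = 1.260×10^5 s: μ = 4π²r³/T² = 3.98124×10^5 km³/s².
The Hohmann ellipse has a_t = (r₁ + r₂)/2 = 30505 km.
At r₁ the circular-orbit speed is v₁ = √(μ/r₁) = 2.708 km/s.
Transfer-orbit speed at r₁ (vis-viva): v_a = √[μ(2/r₁ − 1/a_t)] = 1.270 km/s.
First burn Δv₁ = |v_a − v₁| = 1.438 km/s.
Circular speed at r₂: v₂ = √(μ/r₂) = 7.7028 km/s.
Transfer-orbit speed at r₂: v_p = √[μ(2/r₂ − 1/a_t)] = 10.277 km/s.
Second burn Δv₂ = |v₂ − v_p| = 2.574 km/s.
Δv = Δv₁ + Δv₂ = 1.438 + 2.574 = 4.012 km/s.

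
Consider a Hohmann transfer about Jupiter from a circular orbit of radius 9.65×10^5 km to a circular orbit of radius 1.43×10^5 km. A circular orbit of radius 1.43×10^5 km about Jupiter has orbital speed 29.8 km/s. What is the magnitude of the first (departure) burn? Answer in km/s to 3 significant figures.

From the circular-orbit relation v² = μ/r at r = 1.43×10^5 km: μ = v²r = (29.8)² × 1.43×10^5 = 1.26990×10^8 km³/s².
The Hohmann ellipse has a_t = (r₁ + r₂)/2 = 5.540×10^5 km.
Circular speed at r = 9.650×10^5 km: v_c = √(μ/r) = 11.4715 km/s.
Vis-viva on the transfer ellipse at r = 9.650×10^5 km gives v_t = √[μ(2/r − 1/a_t)] = 5.82819 km/s.
Δv₁ = |v_t − v_c| = |5.82819 − 11.4715| = 5.643 km/s.

Δv₁ = 5.64 km/s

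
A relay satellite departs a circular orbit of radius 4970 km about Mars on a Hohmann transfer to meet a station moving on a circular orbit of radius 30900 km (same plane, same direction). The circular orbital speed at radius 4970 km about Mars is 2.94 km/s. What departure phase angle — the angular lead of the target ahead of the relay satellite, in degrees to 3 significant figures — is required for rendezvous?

From the circular-orbit relation v² = μ/r at r = 4970 km: μ = v²r = (2.94)² × 4970 = 42958.7 km³/s².
Semi-major axis of the transfer orbit: a_t = (4970 + 30900)/2 = 17935 km.
The half-period of the transfer ellipse is t = π√(a_t³/μ) = 36406 s.
Target angular speed ω₂ = √(μ/r₂³) = 3.8158×10^-5 rad/s.
Angle swept by the target during transfer: ω₂·t = 1.3892 rad = 79.60°.
Arrival is 180° from departure on the ellipse, so φ = 180° − 79.60° = 100°.

φ = 100°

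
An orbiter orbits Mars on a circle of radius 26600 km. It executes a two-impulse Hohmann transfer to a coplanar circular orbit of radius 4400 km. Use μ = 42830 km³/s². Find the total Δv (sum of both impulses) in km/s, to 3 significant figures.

Semi-major axis of the transfer orbit: a_t = (26600 + 4400)/2 = 15500 km.
Circular speed at r₁: v₁ = √(μ/r₁) = √(42830/26600) = 1.2689 km/s.
On the transfer ellipse at r₁, vis-viva equation gives v_a = √[μ(2/r₁ − 1/a_t)] = 0.67607 km/s.
First burn Δv₁ = |v_a − v₁| = 0.5928 km/s.
At r₂, v₂ = √(μ/r₂) = 3.1200 km/s.
Transfer-orbit speed at r₂: v_p = √[μ(2/r₂ − 1/a_t)] = 4.0872 km/s.
Second burn Δv₂ = |v₂ − v_p| = 0.9672 km/s.
Δv = Δv₁ + Δv₂ = 0.5928 + 0.9672 = 1.560 km/s.

Δv = 1.56 km/s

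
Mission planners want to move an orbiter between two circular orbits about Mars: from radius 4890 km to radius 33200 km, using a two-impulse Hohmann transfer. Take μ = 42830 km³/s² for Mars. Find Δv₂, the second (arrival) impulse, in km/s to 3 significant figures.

Transfer-ellipse semi-major axis a_t = (r₁ + r₂)/2 = (4890 + 33200)/2 = 19045 km.
On the circular orbit at r = 33200 km, v_c = √(μ/r) = 1.1358 km/s.
Vis-viva on the transfer ellipse at r = 33200 km gives v_t = √[μ(2/r − 1/a_t)] = 0.57553 km/s.
Δv₂ = |v_t − v_c| = |0.57553 − 1.1358| = 0.5603 km/s.

Δv₂ = 0.560 km/s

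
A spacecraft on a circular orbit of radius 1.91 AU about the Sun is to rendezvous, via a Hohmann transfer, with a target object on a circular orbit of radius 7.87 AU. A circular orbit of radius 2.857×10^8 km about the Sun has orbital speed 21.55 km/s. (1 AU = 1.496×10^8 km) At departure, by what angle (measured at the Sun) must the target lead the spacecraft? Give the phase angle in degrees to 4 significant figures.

φ = 91.84°

From the circular-orbit relation v² = μ/r at r = 2.857×10^8 km: μ = v²r = (21.55)² × 2.857×10^8 = 1.32680×10^11 km³/s².
In km: r₁ = 1.91 × 1.496×10^8 = 2.85736×10^8 km; r₂ = 7.87 × 1.496×10^8 = 1.177352×10^9 km.
The Hohmann ellipse has a_t = (r₁ + r₂)/2 = 7.31544×10^8 km.
Transfer time t = π√(a_t³/μ) = 1.7065×10^8 s.
Target angular speed ω₂ = √(μ/r₂³) = 9.0166×10^-9 rad/s.
Angle swept by the target during transfer: ω₂·t = 1.5387 rad = 88.16°.
Arrival is 180° from departure on the ellipse, so φ = 180° − 88.16° = 91.84°.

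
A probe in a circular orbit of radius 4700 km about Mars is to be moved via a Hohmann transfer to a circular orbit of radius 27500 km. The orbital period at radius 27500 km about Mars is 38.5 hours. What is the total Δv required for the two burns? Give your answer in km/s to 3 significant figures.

Δv = 1.50 km/s

From Kepler's third law T² = 4π²r³/μ at r = 27500 km, T = 38.5 hours = 38.5 × 3600 s = 1.386×10^5 s: μ = 4π²r³/T² = 42739.7 km³/s².
Semi-major axis of the transfer orbit: a_t = (4700 + 27500)/2 = 16100 km.
At r₁ the circular-orbit speed is v₁ = √(μ/r₁) = 3.01555 km/s.
On the transfer ellipse at r₁, v² = μ(2/r − 1/a) gives v_p = √[μ(2/r₁ − 1/a_t)] = 3.94112 km/s.
First burn Δv₁ = |v_p − v₁| = 0.9256 km/s.
At r₂, v₂ = √(μ/r₂) = 1.2467 km/s.
Transfer-orbit speed at r₂: v_a = √[μ(2/r₂ − 1/a_t)] = 0.67357 km/s.
Second burn Δv₂ = |v₂ − v_a| = 0.5731 km/s.
Total Δv = Δv₁ + Δv₂ = 1.499 km/s.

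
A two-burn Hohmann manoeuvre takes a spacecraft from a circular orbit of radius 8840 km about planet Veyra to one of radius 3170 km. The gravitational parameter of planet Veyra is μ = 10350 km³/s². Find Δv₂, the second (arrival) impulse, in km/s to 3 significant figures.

Δv₂ = 0.385 km/s

The Hohmann ellipse has a_t = (r₁ + r₂)/2 = 6005 km.
Circular speed at r = 3170 km: v_c = √(μ/r) = 1.80693 km/s.
Vis-viva on the transfer ellipse at r = 3170 km gives v_t = √[μ(2/r − 1/a_t)] = 2.19235 km/s.
Δv₂ = |v_t − v_c| = |2.19235 − 1.80693| = 0.3854 km/s.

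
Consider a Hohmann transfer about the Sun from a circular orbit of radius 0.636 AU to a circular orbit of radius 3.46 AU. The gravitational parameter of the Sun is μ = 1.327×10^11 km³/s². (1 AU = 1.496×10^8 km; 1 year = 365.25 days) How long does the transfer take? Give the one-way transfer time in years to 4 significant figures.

t = 1.466 years

In km: r₁ = 0.636 × 1.496×10^8 = 9.51456×10^7 km; r₂ = 3.46 × 1.496×10^8 = 5.17616×10^8 km.
Semi-major axis of the transfer orbit: a_t = (9.51456×10^7 + 5.17616×10^8)/2 = 3.063808×10^8 km.
By Kepler's third law the transfer-orbit period is T = 2π√(a_t³/μ), so t = T/2 = 4.625×10^7 s.
Converting: 4.625×10^7 s ÷ 3.15576×10^7 s/year (365.25 × 86400) = 1.466 years.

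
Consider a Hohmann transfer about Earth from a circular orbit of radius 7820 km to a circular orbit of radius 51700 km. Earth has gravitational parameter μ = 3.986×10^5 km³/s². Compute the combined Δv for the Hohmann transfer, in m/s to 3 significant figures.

The Hohmann ellipse has a_t = (r₁ + r₂)/2 = 29760 km.
At r₁ the circular-orbit speed is v₁ = √(μ/r₁) = 7.139 km/s.
Transfer-orbit speed at r₁ (v² = μ(2/r − 1/a)): v_p = √[μ(2/r₁ − 1/a_t)] = 9.410 km/s.
First burn Δv₁ = |v_p − v₁| = 2.271 km/s.
Circular speed at r₂: v₂ = √(μ/r₂) = 2.7767 km/s.
Transfer-orbit speed at r₂: v_a = √[μ(2/r₂ − 1/a_t)] = 1.4233 km/s.
Second burn Δv₂ = |v₂ − v_a| = 1.353 km/s.
Δv = Δv₁ + Δv₂ = 2.271 + 1.353 = 3.624 km/s.

Δv = 3620 m/s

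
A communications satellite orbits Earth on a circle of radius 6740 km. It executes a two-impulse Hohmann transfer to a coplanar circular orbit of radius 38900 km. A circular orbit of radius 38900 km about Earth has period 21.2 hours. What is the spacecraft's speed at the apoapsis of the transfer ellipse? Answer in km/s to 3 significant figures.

From Kepler's third law T² = 4π²r³/μ at r = 38900 km, T = 21.2 hours = 21.2 × 3600 s = 76320 s: μ = 4π²r³/T² = 3.98962×10^5 km³/s².
Semi-major axis of the transfer orbit: a_t = (6740 + 38900)/2 = 22820 km.
At apoapsis, r = 38900 km.
Vis-viva: v = √[μ(2/r − 1/a_t)] = √[3.98962×10^5 × (2/38900 − 1/22820)] = 1.740 km/s.

v = 1.74 km/s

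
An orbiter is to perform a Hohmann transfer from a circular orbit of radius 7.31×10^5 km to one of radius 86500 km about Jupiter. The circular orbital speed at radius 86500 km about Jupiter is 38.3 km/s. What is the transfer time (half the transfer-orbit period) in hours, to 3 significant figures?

From the circular-orbit relation v² = μ/r at r = 86500 km: μ = v²r = (38.3)² × 86500 = 1.26886×10^8 km³/s².
Transfer-ellipse semi-major axis a_t = (r₁ + r₂)/2 = (7.310×10^5 + 86500)/2 = 4.0875×10^5 km.
Half the transfer-orbit period gives t = π√(a_t³/μ) = 72880 s.
Converting: 72880 s ÷ 3600 s/hour = 20.2 hours.

t = 20.2 hours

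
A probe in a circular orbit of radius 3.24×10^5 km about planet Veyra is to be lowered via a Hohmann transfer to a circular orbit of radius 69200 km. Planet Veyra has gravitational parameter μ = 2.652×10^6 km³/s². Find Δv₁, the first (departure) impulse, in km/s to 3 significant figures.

Transfer-ellipse semi-major axis a_t = (r₁ + r₂)/2 = (3.240×10^5 + 69200)/2 = 1.966×10^5 km.
Circular speed at r = 3.240×10^5 km: v_c = √(μ/r) = 2.861 km/s.
Transfer-orbit speed at the same r (vis-viva, a = a_t): v_t = √[μ(2/r − 1/a_t)] = 1.697 km/s.
Δv₁ = |v_t − v_c| = |1.697 − 2.861| = 1.164 km/s.

Δv₁ = 1.16 km/s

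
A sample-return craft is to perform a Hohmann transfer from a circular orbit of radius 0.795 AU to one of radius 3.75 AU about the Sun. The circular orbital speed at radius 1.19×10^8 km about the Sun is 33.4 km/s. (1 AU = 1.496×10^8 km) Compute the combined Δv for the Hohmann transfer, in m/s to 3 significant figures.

Δv = 15800 m/s

From the circular-orbit relation v² = μ/r at r = 1.19×10^8 km: μ = v²r = (33.4)² × 1.19×10^8 = 1.32752×10^11 km³/s².
In km: r₁ = 0.795 × 1.496×10^8 = 1.18932×10^8 km; r₂ = 3.75 × 1.496×10^8 = 5.610×10^8 km.
The Hohmann ellipse has a_t = (r₁ + r₂)/2 = 3.39966×10^8 km.
At r₁ the circular-orbit speed is v₁ = √(μ/r₁) = 33.4095 km/s.
Transfer-orbit speed at r₁ (v² = μ(2/r − 1/a)): v_p = √[μ(2/r₁ − 1/a_t)] = 42.9175 km/s.
First burn Δv₁ = |v_p − v₁| = 9.508 km/s.
At r₂, v₂ = √(μ/r₂) = 15.3829 km/s.
Transfer-orbit speed at r₂: v_a = √[μ(2/r₂ − 1/a_t)] = 9.09851 km/s.
Second burn Δv₂ = |v₂ − v_a| = 6.284 km/s.
Δv = Δv₁ + Δv₂ = 9.508 + 6.284 = 15.79 km/s.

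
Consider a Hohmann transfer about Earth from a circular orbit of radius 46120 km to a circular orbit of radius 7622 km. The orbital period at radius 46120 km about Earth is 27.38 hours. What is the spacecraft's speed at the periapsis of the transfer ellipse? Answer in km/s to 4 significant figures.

v = 9.474 km/s

From Kepler's third law T² = 4π²r³/μ at r = 46120 km, T = 27.38 hours = 27.38 × 3600 s = 98568 s: μ = 4π²r³/T² = 3.98617×10^5 km³/s².
The Hohmann ellipse has a_t = (r₁ + r₂)/2 = 26871 km.
The periapsis of the transfer ellipse is at r = 7622 km.
Applying v² = μ(2/r − 1/a_t): v = 9.474 km/s.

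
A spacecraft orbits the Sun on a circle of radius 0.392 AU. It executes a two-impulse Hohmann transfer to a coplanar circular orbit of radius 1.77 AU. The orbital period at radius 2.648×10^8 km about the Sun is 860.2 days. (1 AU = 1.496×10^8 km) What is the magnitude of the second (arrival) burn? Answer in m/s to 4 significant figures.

Δv₂ = 8906 m/s

From Kepler's third law T² = 4π²r³/μ at r = 2.648×10^8 km, T = 860.2 days = 860.2 × 86400 s = 7.432128×10^7 s: μ = 4π²r³/T² = 1.32705×10^11 km³/s².
In km: r₁ = 0.392 × 1.496×10^8 = 5.86432×10^7 km; r₂ = 1.77 × 1.496×10^8 = 2.64792×10^8 km.
Transfer-ellipse semi-major axis a_t = (r₁ + r₂)/2 = (5.86432×10^7 + 2.64792×10^8)/2 = 1.617176×10^8 km.
On the circular orbit at r = 2.64792×10^8 km, v_c = √(μ/r) = 22.387 km/s.
Transfer-orbit speed at the same r (vis-viva, a = a_t): v_t = √[μ(2/r − 1/a_t)] = 13.481 km/s.
Δv₂ = |v_t − v_c| = |13.481 − 22.387| = 8.906 km/s.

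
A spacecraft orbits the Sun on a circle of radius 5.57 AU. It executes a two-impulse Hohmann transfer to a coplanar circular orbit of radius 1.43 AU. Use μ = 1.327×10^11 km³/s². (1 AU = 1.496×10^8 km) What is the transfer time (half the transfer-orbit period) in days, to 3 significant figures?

In km: r₁ = 5.57 × 1.496×10^8 = 8.33272×10^8 km; r₂ = 1.43 × 1.496×10^8 = 2.13928×10^8 km.
Semi-major axis of the transfer orbit: a_t = (8.33272×10^8 + 2.13928×10^8)/2 = 5.236×10^8 km.
By Kepler's third law the transfer-orbit period is T = 2π√(a_t³/μ), so t = T/2 = 1.033×10^8 s.
Converting: 1.033×10^8 s ÷ 86400 s/day = 1200 days.

t = 1200 days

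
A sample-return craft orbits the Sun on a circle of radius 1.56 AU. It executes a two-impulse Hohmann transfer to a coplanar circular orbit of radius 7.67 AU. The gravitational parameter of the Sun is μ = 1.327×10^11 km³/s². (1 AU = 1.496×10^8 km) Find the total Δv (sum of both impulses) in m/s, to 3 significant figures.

Δv = 11400 m/s

In km: r₁ = 1.56 × 1.496×10^8 = 2.33376×10^8 km; r₂ = 7.67 × 1.496×10^8 = 1.147432×10^9 km.
The Hohmann ellipse has a_t = (r₁ + r₂)/2 = 6.90404×10^8 km.
At r₁ the circular-orbit speed is v₁ = √(μ/r₁) = 23.84555 km/s.
Transfer-orbit speed at r₁ (v² = μ(2/r − 1/a)): v_p = √[μ(2/r₁ − 1/a_t)] = 30.74109 km/s.
First burn Δv₁ = |v_p − v₁| = 6.896 km/s.
Circular speed at r₂: v₂ = √(μ/r₂) = 10.754 km/s.
Transfer-orbit speed at r₂: v_a = √[μ(2/r₂ − 1/a_t)] = 6.2524 km/s.
Second burn Δv₂ = |v₂ − v_a| = 4.502 km/s.
Total Δv = Δv₁ + Δv₂ = 11.40 km/s.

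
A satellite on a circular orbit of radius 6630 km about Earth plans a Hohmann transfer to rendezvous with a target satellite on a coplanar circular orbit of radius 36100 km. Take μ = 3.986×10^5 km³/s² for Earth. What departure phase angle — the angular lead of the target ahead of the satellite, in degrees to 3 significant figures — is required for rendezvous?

φ = 98.0°

Transfer-ellipse semi-major axis a_t = (r₁ + r₂)/2 = (6630 + 36100)/2 = 21365 km.
The half-period of the transfer ellipse is t = π√(a_t³/μ) = 15539.4 s.
The target's mean motion on its circular orbit is ω₂ = √(μ/r₂³) = 9.20466×10^-5 rad/s.
Angle swept by the target during transfer: ω₂·t = 1.43035 rad = 81.953°.
The satellite traverses 180° on the transfer ellipse, so the target must lead by 180° − 81.953° = 98.0°.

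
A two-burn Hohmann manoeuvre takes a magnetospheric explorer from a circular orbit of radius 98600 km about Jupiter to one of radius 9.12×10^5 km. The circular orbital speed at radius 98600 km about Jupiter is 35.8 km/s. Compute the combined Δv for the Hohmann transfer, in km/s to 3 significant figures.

Δv = 18.9 km/s

From the circular-orbit relation v² = μ/r at r = 98600 km: μ = v²r = (35.8)² × 98600 = 1.26370×10^8 km³/s².
Transfer-ellipse semi-major axis a_t = (r₁ + r₂)/2 = (98600 + 9.120×10^5)/2 = 5.053×10^5 km.
Circular speed at r₁: v₁ = √(μ/r₁) = √(1.26370×10^8/98600) = 35.80 km/s.
On the transfer ellipse at r₁, vis-viva gives v_p = √[μ(2/r₁ − 1/a_t)] = 48.10 km/s.
First burn Δv₁ = |v_p − v₁| = 12.30 km/s.
Circular speed at r₂: v₂ = √(μ/r₂) = 11.771 km/s.
Transfer-orbit speed at r₂: v_a = √[μ(2/r₂ − 1/a_t)] = 5.1998 km/s.
Second burn Δv₂ = |v₂ − v_a| = 6.571 km/s.
Δv = Δv₁ + Δv₂ = 12.30 + 6.571 = 18.87 km/s.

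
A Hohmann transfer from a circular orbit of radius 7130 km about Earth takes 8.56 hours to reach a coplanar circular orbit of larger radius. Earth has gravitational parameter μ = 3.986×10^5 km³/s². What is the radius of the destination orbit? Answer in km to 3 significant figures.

r₂ = 60300 km

Transfer time t = 8.56 hours = 30816 s, and t = π√(a_t³/μ).
So a_t = (μ t²/π²)^(1/3) = (3.986×10^5 × (30816)² / π²)^(1/3) = 33723 km.
Since a_t = (r₁ + r₂)/2, r₂ = 2a_t − r₁ = 2×33723 − 7130 = 60316 km.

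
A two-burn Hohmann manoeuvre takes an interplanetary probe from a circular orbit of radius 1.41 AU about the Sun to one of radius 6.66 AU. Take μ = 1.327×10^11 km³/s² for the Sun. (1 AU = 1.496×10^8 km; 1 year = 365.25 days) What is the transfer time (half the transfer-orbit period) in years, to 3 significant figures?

In km: r₁ = 1.41 × 1.496×10^8 = 2.10936×10^8 km; r₂ = 6.66 × 1.496×10^8 = 9.96336×10^8 km.
Semi-major axis of the transfer orbit: a_t = (2.10936×10^8 + 9.96336×10^8)/2 = 6.03636×10^8 km.
Transfer time t = π√(a_t³/μ) = π√((6.03636×10^8)³ / 1.327×10^11) = 1.279×10^8 s.
Converting: 1.279×10^8 s ÷ 3.15576×10^7 s/year (365.25 × 86400) = 4.05 years.

t = 4.05 years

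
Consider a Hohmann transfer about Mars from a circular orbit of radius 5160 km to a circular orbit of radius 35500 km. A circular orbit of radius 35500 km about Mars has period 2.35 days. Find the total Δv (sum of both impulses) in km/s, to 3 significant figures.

From Kepler's third law T² = 4π²r³/μ at r = 35500 km, T = 2.35 days = 2.35 × 86400 s = 2.0304×10^5 s: μ = 4π²r³/T² = 42843.2 km³/s².
Transfer-ellipse semi-major axis a_t = (r₁ + r₂)/2 = (5160 + 35500)/2 = 20330 km.
Circular speed at r₁: v₁ = √(μ/r₁) = √(42843.2/5160) = 2.8815 km/s.
On the transfer ellipse at r₁, vis-viva equation gives v_p = √[μ(2/r₁ − 1/a_t)] = 3.8077 km/s.
First burn Δv₁ = |v_p − v₁| = 0.9262 km/s.
Circular speed at r₂: v₂ = √(μ/r₂) = 1.0986 km/s.
Transfer-orbit speed at r₂: v_a = √[μ(2/r₂ − 1/a_t)] = 0.55346 km/s.
Second burn Δv₂ = |v₂ − v_a| = 0.5451 km/s.
Δv = Δv₁ + Δv₂ = 0.9262 + 0.5451 = 1.471 km/s.

Δv = 1.47 km/s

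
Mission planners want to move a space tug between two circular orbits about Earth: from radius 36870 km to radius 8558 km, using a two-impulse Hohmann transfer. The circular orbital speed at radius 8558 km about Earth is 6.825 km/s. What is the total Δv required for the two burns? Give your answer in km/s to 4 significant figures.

Δv = 3.140 km/s

From the circular-orbit relation v² = μ/r at r = 8558 km: μ = v²r = (6.825)² × 8558 = 3.98637×10^5 km³/s².
The Hohmann ellipse has a_t = (r₁ + r₂)/2 = 22714 km.
At r₁ the circular-orbit speed is v₁ = √(μ/r₁) = 3.288 km/s.
On the transfer ellipse at r₁, vis-viva equation gives v_a = √[μ(2/r₁ − 1/a_t)] = 2.018 km/s.
First burn Δv₁ = |v_a − v₁| = 1.270 km/s.
Circular speed at r₂: v₂ = √(μ/r₂) = 6.825 km/s.
Transfer-orbit speed at r₂: v_p = √[μ(2/r₂ − 1/a_t)] = 8.695 km/s.
Second burn Δv₂ = |v₂ − v_p| = 1.870 km/s.
Total Δv = Δv₁ + Δv₂ = 3.140 km/s.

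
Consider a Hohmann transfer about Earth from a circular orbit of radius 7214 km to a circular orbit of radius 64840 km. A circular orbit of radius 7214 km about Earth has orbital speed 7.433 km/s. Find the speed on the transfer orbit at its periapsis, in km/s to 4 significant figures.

v = 9.972 km/s

From the circular-orbit relation v² = μ/r at r = 7214 km: μ = v²r = (7.433)² × 7214 = 3.98570×10^5 km³/s².
Semi-major axis of the transfer orbit: a_t = (7214 + 64840)/2 = 36027 km.
At periapsis, r = 7214 km.
Applying v² = μ(2/r − 1/a_t): v = 9.972 km/s.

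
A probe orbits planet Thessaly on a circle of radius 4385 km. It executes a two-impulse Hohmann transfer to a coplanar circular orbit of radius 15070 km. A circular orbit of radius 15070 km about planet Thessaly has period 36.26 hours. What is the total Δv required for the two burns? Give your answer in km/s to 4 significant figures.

Δv = 0.5674 km/s

From Kepler's third law T² = 4π²r³/μ at r = 15070 km, T = 36.26 hours = 36.26 × 3600 s = 1.30536×10^5 s: μ = 4π²r³/T² = 7929.37 km³/s².
The Hohmann ellipse has a_t = (r₁ + r₂)/2 = 9727.5 km.
At r₁ the circular-orbit speed is v₁ = √(μ/r₁) = 1.345 km/s.
On the transfer ellipse at r₁, vis-viva equation gives v_p = √[μ(2/r₁ − 1/a_t)] = 1.674 km/s.
First burn Δv₁ = |v_p − v₁| = 0.3290 km/s.
At r₂, v₂ = √(μ/r₂) = 0.7254 km/s.
Transfer-orbit speed at r₂: v_a = √[μ(2/r₂ − 1/a_t)] = 0.4870 km/s.
Second burn Δv₂ = |v₂ − v_a| = 0.2384 km/s.
Total Δv = Δv₁ + Δv₂ = 0.5674 km/s.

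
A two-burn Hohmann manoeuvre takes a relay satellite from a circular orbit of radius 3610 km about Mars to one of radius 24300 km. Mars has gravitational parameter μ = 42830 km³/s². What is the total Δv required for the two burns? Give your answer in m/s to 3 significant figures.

The Hohmann ellipse has a_t = (r₁ + r₂)/2 = 13955 km.
At r₁ the circular-orbit speed is v₁ = √(μ/r₁) = 3.444 km/s.
Transfer-orbit speed at r₁ (vis-viva): v_p = √[μ(2/r₁ − 1/a_t)] = 4.545 km/s.
First burn Δv₁ = |v_p − v₁| = 1.101 km/s.
At r₂, v₂ = √(μ/r₂) = 1.3276 km/s.
Transfer-orbit speed at r₂: v_a = √[μ(2/r₂ − 1/a_t)] = 0.67524 km/s.
Second burn Δv₂ = |v₂ − v_a| = 0.6524 km/s.
Δv = Δv₁ + Δv₂ = 1.101 + 0.6524 = 1.753 km/s.

Δv = 1750 m/s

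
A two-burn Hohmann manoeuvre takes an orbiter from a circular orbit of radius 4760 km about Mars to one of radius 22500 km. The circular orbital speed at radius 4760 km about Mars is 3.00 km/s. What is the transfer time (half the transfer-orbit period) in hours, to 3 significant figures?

t = 6.71 hours

From the circular-orbit relation v² = μ/r at r = 4760 km: μ = v²r = (3.00)² × 4760 = 42840.0 km³/s².
Transfer-ellipse semi-major axis a_t = (r₁ + r₂)/2 = (4760 + 22500)/2 = 13630 km.
Half the transfer-orbit period gives t = π√(a_t³/μ) = 24150 s.
Converting: 24150 s ÷ 3600 s/hour = 6.71 hours.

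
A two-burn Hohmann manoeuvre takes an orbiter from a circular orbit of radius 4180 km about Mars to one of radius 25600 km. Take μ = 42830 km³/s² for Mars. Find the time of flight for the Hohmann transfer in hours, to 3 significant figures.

t = 7.66 hours

Transfer-ellipse semi-major axis a_t = (r₁ + r₂)/2 = (4180 + 25600)/2 = 14890 km.
Transfer time t = π√(a_t³/μ) = π√((14890)³ / 42830) = 27580 s.
Converting: 27580 s ÷ 3600 s/hour = 7.66 hours.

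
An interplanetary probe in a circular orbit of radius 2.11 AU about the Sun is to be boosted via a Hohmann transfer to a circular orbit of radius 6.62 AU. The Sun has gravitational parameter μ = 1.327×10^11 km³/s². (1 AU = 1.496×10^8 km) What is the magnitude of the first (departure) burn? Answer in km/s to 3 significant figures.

In km: r₁ = 2.11 × 1.496×10^8 = 3.15656×10^8 km; r₂ = 6.62 × 1.496×10^8 = 9.90352×10^8 km.
The Hohmann ellipse has a_t = (r₁ + r₂)/2 = 6.53004×10^8 km.
On the circular orbit at r = 3.15656×10^8 km, v_c = √(μ/r) = 20.5035 km/s.
Transfer-orbit speed at the same r (vis-viva, a = a_t): v_t = √[μ(2/r − 1/a_t)] = 25.2502 km/s.
Δv₁ = |v_t − v_c| = |25.2502 − 20.5035| = 4.747 km/s.

Δv₁ = 4.75 km/s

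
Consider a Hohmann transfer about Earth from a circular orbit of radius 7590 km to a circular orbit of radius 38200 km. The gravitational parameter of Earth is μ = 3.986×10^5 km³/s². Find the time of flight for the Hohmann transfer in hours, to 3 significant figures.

t = 4.79 hours

Semi-major axis of the transfer orbit: a_t = (7590 + 38200)/2 = 22895 km.
Transfer time t = π√(a_t³/μ) = π√((22895)³ / 3.986×10^5) = 17240 s.
Converting: 17240 s ÷ 3600 s/hour = 4.79 hours.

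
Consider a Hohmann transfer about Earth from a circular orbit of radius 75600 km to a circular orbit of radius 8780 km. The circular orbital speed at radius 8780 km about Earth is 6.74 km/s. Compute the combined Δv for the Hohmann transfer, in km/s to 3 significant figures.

From the circular-orbit relation v² = μ/r at r = 8780 km: μ = v²r = (6.74)² × 8780 = 3.98854×10^5 km³/s².
The Hohmann ellipse has a_t = (r₁ + r₂)/2 = 42190 km.
Circular speed at r₁: v₁ = √(μ/r₁) = √(3.98854×10^5/75600) = 2.297 km/s.
On the transfer ellipse at r₁, vis-viva equation gives v_a = √[μ(2/r₁ − 1/a_t)] = 1.048 km/s.
First burn Δv₁ = |v_a − v₁| = 1.249 km/s.
Circular speed at r₂: v₂ = √(μ/r₂) = 6.740 km/s.
Transfer-orbit speed at r₂: v_p = √[μ(2/r₂ − 1/a_t)] = 9.022 km/s.
Second burn Δv₂ = |v₂ − v_p| = 2.282 km/s.
Total Δv = Δv₁ + Δv₂ = 3.531 km/s.

Δv = 3.53 km/s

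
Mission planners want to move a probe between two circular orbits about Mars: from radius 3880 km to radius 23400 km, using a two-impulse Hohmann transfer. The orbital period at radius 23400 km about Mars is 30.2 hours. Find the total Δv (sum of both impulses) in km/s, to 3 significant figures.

Δv = 1.66 km/s

From Kepler's third law T² = 4π²r³/μ at r = 23400 km, T = 30.2 hours = 30.2 × 3600 s = 1.0872×10^5 s: μ = 4π²r³/T² = 42794.5 km³/s².
The Hohmann ellipse has a_t = (r₁ + r₂)/2 = 13640 km.
Circular speed at r₁: v₁ = √(μ/r₁) = √(42794.5/3880) = 3.321 km/s.
Transfer-orbit speed at r₁ (vis-viva): v_p = √[μ(2/r₁ − 1/a_t)] = 4.350 km/s.
First burn Δv₁ = |v_p − v₁| = 1.029 km/s.
At r₂, v₂ = √(μ/r₂) = 1.35234 km/s.
Transfer-orbit speed at r₂: v_a = √[μ(2/r₂ − 1/a_t)] = 0.721265 km/s.
Second burn Δv₂ = |v₂ − v_a| = 0.6311 km/s.
Total Δv = Δv₁ + Δv₂ = 1.660 km/s.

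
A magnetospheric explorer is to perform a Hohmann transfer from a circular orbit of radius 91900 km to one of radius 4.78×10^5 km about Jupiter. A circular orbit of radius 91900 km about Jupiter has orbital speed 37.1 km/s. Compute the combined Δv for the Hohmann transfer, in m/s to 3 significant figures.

From the circular-orbit relation v² = μ/r at r = 91900 km: μ = v²r = (37.1)² × 91900 = 1.26492×10^8 km³/s².
Semi-major axis of the transfer orbit: a_t = (91900 + 4.780×10^5)/2 = 2.8495×10^5 km.
At r₁ the circular-orbit speed is v₁ = √(μ/r₁) = 37.10 km/s.
Transfer-orbit speed at r₁ (v² = μ(2/r − 1/a)): v_p = √[μ(2/r₁ − 1/a_t)] = 48.05 km/s.
First burn Δv₁ = |v_p − v₁| = 10.95 km/s.
Circular speed at r₂: v₂ = √(μ/r₂) = 16.267 km/s.
Transfer-orbit speed at r₂: v_a = √[μ(2/r₂ − 1/a_t)] = 9.2383 km/s.
Second burn Δv₂ = |v₂ − v_a| = 7.029 km/s.
Δv = Δv₁ + Δv₂ = 10.95 + 7.029 = 17.98 km/s.

Δv = 18000 m/s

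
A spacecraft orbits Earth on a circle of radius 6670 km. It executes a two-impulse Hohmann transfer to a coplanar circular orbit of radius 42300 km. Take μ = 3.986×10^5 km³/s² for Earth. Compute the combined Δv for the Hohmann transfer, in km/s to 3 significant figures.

Semi-major axis of the transfer orbit: a_t = (6670 + 42300)/2 = 24485 km.
Circular speed at r₁: v₁ = √(μ/r₁) = √(3.986×10^5/6670) = 7.730 km/s.
On the transfer ellipse at r₁, vis-viva equation gives v_p = √[μ(2/r₁ − 1/a_t)] = 10.16 km/s.
First burn Δv₁ = |v_p − v₁| = 2.430 km/s.
Circular speed at r₂: v₂ = √(μ/r₂) = 3.070 km/s.
Transfer-orbit speed at r₂: v_a = √[μ(2/r₂ − 1/a_t)] = 1.602 km/s.
Second burn Δv₂ = |v₂ − v_a| = 1.468 km/s.
Δv = Δv₁ + Δv₂ = 2.430 + 1.468 = 3.898 km/s.

Δv = 3.90 km/s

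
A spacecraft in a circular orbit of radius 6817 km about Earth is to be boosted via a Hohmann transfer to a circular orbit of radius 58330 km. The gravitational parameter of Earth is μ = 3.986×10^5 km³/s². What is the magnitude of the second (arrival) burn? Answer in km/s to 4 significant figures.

Δv₂ = 1.418 km/s

The Hohmann ellipse has a_t = (r₁ + r₂)/2 = 32573.5 km.
Circular speed at r = 58330 km: v_c = √(μ/r) = 2.614 km/s.
Transfer-orbit speed at the same r (vis-viva, a = a_t): v_t = √[μ(2/r − 1/a_t)] = 1.196 km/s.
Δv₂ = |v_t − v_c| = |1.196 − 2.614| = 1.418 km/s.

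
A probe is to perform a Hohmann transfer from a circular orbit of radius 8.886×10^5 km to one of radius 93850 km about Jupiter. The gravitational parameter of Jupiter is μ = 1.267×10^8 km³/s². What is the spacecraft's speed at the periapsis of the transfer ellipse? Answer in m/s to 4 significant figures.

v = 49420 m/s

The Hohmann ellipse has a_t = (r₁ + r₂)/2 = 4.91225×10^5 km.
The periapsis of the transfer ellipse is at r = 93850 km.
Vis-viva: v = √[μ(2/r − 1/a_t)] = √[1.267×10^8 × (2/93850 − 1/4.91225×10^5)] = 49.42 km/s.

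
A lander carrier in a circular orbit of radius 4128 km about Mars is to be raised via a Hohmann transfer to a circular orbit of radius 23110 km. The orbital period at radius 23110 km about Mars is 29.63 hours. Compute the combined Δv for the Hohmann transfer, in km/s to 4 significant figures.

Δv = 1.587 km/s

From Kepler's third law T² = 4π²r³/μ at r = 23110 km, T = 29.63 hours = 29.63 × 3600 s = 1.06668×10^5 s: μ = 4π²r³/T² = 42824.4 km³/s².
Transfer-ellipse semi-major axis a_t = (r₁ + r₂)/2 = (4128 + 23110)/2 = 13619 km.
At r₁ the circular-orbit speed is v₁ = √(μ/r₁) = 3.2209 km/s.
On the transfer ellipse at r₁, vis-viva gives v_p = √[μ(2/r₁ − 1/a_t)] = 4.1957 km/s.
First burn Δv₁ = |v_p − v₁| = 0.9748 km/s.
Circular speed at r₂: v₂ = √(μ/r₂) = 1.36127 km/s.
Transfer-orbit speed at r₂: v_a = √[μ(2/r₂ − 1/a_t)] = 0.749450 km/s.
Second burn Δv₂ = |v₂ − v_a| = 0.6118 km/s.
Total Δv = Δv₁ + Δv₂ = 1.587 km/s.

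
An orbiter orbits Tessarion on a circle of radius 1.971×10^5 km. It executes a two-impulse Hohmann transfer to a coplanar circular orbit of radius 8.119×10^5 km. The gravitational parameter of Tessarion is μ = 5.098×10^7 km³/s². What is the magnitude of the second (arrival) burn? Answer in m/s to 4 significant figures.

Δv₂ = 2971 m/s

Transfer-ellipse semi-major axis a_t = (r₁ + r₂)/2 = (1.971×10^5 + 8.119×10^5)/2 = 5.045×10^5 km.
On the circular orbit at r = 8.119×10^5 km, v_c = √(μ/r) = 7.924 km/s.
Vis-viva on the transfer ellipse at r = 8.119×10^5 km gives v_t = √[μ(2/r − 1/a_t)] = 4.953 km/s.
Δv₂ = |v_t − v_c| = |4.953 − 7.924| = 2.971 km/s.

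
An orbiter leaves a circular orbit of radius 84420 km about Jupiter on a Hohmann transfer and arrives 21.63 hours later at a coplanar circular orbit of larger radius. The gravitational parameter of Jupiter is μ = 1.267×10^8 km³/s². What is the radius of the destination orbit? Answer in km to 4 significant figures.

r₂ = 7.695×10^5 km

Transfer time t = 21.63 hours = 77868 s, and t = π√(a_t³/μ).
So a_t = (μ t²/π²)^(1/3) = (1.267×10^8 × (77868)² / π²)^(1/3) = 4.2697×10^5 km.
Since a_t = (r₁ + r₂)/2, r₂ = 2a_t − r₁ = 2×4.2697×10^5 − 84420 = 7.6952×10^5 km.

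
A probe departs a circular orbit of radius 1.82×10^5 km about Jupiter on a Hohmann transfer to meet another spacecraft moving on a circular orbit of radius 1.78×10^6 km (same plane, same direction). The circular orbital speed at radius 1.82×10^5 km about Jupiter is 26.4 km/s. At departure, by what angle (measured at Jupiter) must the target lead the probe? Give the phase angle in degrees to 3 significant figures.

φ = 106°

From the circular-orbit relation v² = μ/r at r = 1.82×10^5 km: μ = v²r = (26.4)² × 1.82×10^5 = 1.26847×10^8 km³/s².
Transfer-ellipse semi-major axis a_t = (r₁ + r₂)/2 = (1.820×10^5 + 1.780×10^6)/2 = 9.810×10^5 km.
Transfer time t = π√(a_t³/μ) = 2.710×10^5 s.
The target's mean motion on its circular orbit is ω₂ = √(μ/r₂³) = 4.743×10^-6 rad/s.
Angle swept by the target during transfer: ω₂·t = 1.2854 rad = 73.65°.
Arrival is 180° from departure on the ellipse, so φ = 180° − 73.65° = 106°.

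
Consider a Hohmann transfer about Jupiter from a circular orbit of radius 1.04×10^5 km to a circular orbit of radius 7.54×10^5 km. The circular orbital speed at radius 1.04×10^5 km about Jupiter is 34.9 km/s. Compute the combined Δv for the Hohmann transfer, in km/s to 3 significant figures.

Δv = 17.9 km/s

From the circular-orbit relation v² = μ/r at r = 1.04×10^5 km: μ = v²r = (34.9)² × 1.04×10^5 = 1.26673×10^8 km³/s².
Transfer-ellipse semi-major axis a_t = (r₁ + r₂)/2 = (1.040×10^5 + 7.540×10^5)/2 = 4.290×10^5 km.
At r₁ the circular-orbit speed is v₁ = √(μ/r₁) = 34.90 km/s.
Transfer-orbit speed at r₁ (v² = μ(2/r − 1/a)): v_p = √[μ(2/r₁ − 1/a_t)] = 46.27 km/s.
First burn Δv₁ = |v_p − v₁| = 11.37 km/s.
Circular speed at r₂: v₂ = √(μ/r₂) = 12.962 km/s.
Transfer-orbit speed at r₂: v_a = √[μ(2/r₂ − 1/a_t)] = 6.3818 km/s.
Second burn Δv₂ = |v₂ − v_a| = 6.580 km/s.
Total Δv = Δv₁ + Δv₂ = 17.95 km/s.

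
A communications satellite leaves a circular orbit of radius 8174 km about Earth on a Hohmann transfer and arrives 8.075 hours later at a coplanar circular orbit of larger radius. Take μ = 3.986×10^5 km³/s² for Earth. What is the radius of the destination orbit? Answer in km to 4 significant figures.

Transfer time t = 8.075 hours = 29070 s, and t = π√(a_t³/μ).
So a_t = (μ t²/π²)^(1/3) = (3.986×10^5 × (29070)² / π²)^(1/3) = 32437 km.
Since a_t = (r₁ + r₂)/2, r₂ = 2a_t − r₁ = 2×32437 − 8174 = 56700 km.

r₂ = 56700 km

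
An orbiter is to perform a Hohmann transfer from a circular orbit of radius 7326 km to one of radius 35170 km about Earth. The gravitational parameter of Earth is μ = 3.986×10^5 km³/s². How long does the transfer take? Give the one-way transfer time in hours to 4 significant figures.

Semi-major axis of the transfer orbit: a_t = (7326 + 35170)/2 = 21248 km.
By Kepler's third law the transfer-orbit period is T = 2π√(a_t³/μ), so t = T/2 = 15410 s.
Converting: 15410 s ÷ 3600 s/hour = 4.281 hours.

t = 4.281 hours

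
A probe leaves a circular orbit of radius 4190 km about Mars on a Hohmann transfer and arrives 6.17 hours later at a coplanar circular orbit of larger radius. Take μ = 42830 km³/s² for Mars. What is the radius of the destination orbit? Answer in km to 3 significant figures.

r₂ = 21600 km

Transfer time t = 6.17 hours = 22212 s, and t = π√(a_t³/μ).
So a_t = (μ t²/π²)^(1/3) = (42830 × (22212)² / π²)^(1/3) = 12889 km.
Since a_t = (r₁ + r₂)/2, r₂ = 2a_t − r₁ = 2×12889 − 4190 = 21588 km.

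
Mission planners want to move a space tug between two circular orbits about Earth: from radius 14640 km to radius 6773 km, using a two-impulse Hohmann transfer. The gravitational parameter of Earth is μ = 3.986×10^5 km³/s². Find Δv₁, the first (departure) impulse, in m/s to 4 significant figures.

Semi-major axis of the transfer orbit: a_t = (14640 + 6773)/2 = 10706.5 km.
Circular speed at r = 14640 km: v_c = √(μ/r) = 5.218 km/s.
Transfer-orbit speed at the same r (vis-viva, a = a_t): v_t = √[μ(2/r − 1/a_t)] = 4.150 km/s.
Δv₁ = |v_t − v_c| = |4.150 − 5.218| = 1.068 km/s.

Δv₁ = 1068 m/s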